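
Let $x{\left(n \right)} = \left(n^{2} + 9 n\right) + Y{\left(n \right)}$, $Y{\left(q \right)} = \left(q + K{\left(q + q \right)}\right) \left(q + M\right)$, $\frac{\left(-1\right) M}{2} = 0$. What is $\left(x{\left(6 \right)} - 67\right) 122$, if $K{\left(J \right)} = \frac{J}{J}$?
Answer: $7930$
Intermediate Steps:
$M = 0$ ($M = \left(-2\right) 0 = 0$)
$K{\left(J \right)} = 1$
$Y{\left(q \right)} = q \left(1 + q\right)$ ($Y{\left(q \right)} = \left(q + 1\right) \left(q + 0\right) = \left(1 + q\right) q = q \left(1 + q\right)$)
$x{\left(n \right)} = n^{2} + 9 n + n \left(1 + n\right)$ ($x{\left(n \right)} = \left(n^{2} + 9 n\right) + n \left(1 + n\right) = n^{2} + 9 n + n \left(1 + n\right)$)
$\left(x{\left(6 \right)} - 67\right) 122 = \left(2 \cdot 6 \left(5 + 6\right) - 67\right) 122 = \left(2 \cdot 6 \cdot 11 - 67\right) 122 = \left(132 - 67\right) 122 = 65 \cdot 122 = 7930$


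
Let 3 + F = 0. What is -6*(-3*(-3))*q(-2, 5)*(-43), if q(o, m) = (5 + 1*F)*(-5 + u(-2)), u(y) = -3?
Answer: -37152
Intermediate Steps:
F = -3 (F = -3 + 0 = -3)
q(o, m) = -16 (q(o, m) = (5 + 1*(-3))*(-5 - 3) = (5 - 3)*(-8) = 2*(-8) = -16)
-6*(-3*(-3))*q(-2, 5)*(-43) = -6*(-3*(-3))*(-16)*(-43) = -54*(-16)*(-43) = -6*(-144)*(-43) = 864*(-43) = -37152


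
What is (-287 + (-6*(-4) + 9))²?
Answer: 64516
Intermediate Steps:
(-287 + (-6*(-4) + 9))² = (-287 + (24 + 9))² = (-287 + 33)² = (-254)² = 64516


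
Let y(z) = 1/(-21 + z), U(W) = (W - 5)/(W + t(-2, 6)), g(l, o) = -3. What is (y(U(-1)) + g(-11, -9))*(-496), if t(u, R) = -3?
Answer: 59024/39 ≈ 1513.4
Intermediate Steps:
U(W) = (-5 + W)/(-3 + W) (U(W) = (W - 5)/(W - 3) = (-5 + W)/(-3 + W))
(y(U(-1)) + g(-11, -9))*(-496) = (1/(-21 + (-5 - 1)/(-3 - 1)) - 3)*(-496) = (1/(-21 - 6/(-4)) - 3)*(-496) = (1/(-21 - ¼*(-6)) - 3)*(-496) = (1/(-21 + 3/2) - 3)*(-496) = (1/(-39/2) - 3)*(-496) = (-2/39 - 3)*(-496) = -119/39*(-496) = 59024/39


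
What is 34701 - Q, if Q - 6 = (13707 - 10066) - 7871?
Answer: 38925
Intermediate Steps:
Q = -4224 (Q = 6 + ((13707 - 10066) - 7871) = 6 + (3641 - 7871) = 6 - 4230 = -4224)
34701 - Q = 34701 - 1*(-4224) = 34701 + 4224 = 38925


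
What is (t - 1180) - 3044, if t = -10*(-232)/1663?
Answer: -7022192/1663 ≈ -4222.6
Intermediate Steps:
t = 2320/1663 (t = 2320*(1/1663) = 2320/1663 ≈ 1.3951)
(t - 1180) - 3044 = (2320/1663 - 1180) - 3044 = -1960020/1663 - 3044 = -7022192/1663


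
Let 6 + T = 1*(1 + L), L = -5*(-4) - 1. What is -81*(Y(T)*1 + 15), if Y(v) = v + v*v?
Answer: -18225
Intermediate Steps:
L = 19 (L = 20 - 1 = 19)
T = 14 (T = -6 + 1*(1 + 19) = -6 + 1*20 = -6 + 20 = 14)
Y(v) = v + v²
-81*(Y(T)*1 + 15) = -81*((14*(1 + 14))*1 + 15) = -81*((14*15)*1 + 15) = -81*(210*1 + 15) = -81*(210 + 15) = -81*225 = -18225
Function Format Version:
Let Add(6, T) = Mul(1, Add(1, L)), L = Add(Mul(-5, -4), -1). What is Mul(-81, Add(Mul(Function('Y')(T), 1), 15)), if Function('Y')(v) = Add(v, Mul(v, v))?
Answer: -18225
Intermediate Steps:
L = 19 (L = Add(20, -1) = 19)
T = 14 (T = Add(-6, Mul(1, Add(1, 19))) = Add(-6, Mul(1, 20)) = Add(-6, 20) = 14)
Function('Y')(v) = Add(v, Pow(v, 2))
Mul(-81, Add(Mul(Function('Y')(T), 1), 15)) = Mul(-81, Add(Mul(Mul(14, Add(1, 14)), 1), 15)) = Mul(-81, Add(Mul(Mul(14, 15), 1), 15)) = Mul(-81, Add(Mul(210, 1), 15)) = Mul(-81, Add(210, 15)) = Mul(-81, 225) = -18225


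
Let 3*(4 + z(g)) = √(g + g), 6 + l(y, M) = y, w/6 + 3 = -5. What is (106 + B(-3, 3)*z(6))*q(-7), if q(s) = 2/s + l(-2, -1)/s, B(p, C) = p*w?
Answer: -2820/7 + 576*√3/7 ≈ -260.33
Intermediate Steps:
w = -48 (w = -18 + 6*(-5) = -18 - 30 = -48)
l(y, M) = -6 + y
z(g) = -4 + √2*√g/3 (z(g) = -4 + √(g + g)/3 = -4 + √(2*g)/3 = -4 + (√2*√g)/3 = -4 + √2*√g/3)
B(p, C) = -48*p (B(p, C) = p*(-48) = -48*p)
q(s) = -6/s (q(s) = 2/s + (-6 - 2)/s = 2/s - 8/s = -6/s)
(106 + B(-3, 3)*z(6))*q(-7) = (106 + (-48*(-3))*(-4 + √2*√6/3))*(-6/(-7)) = (106 + 144*(-4 + 2*√3/3))*(-6*(-⅐)) = (106 + (-576 + 96*√3))*(6/7) = (-470 + 96*√3)*(6/7) = -2820/7 + 576*√3/7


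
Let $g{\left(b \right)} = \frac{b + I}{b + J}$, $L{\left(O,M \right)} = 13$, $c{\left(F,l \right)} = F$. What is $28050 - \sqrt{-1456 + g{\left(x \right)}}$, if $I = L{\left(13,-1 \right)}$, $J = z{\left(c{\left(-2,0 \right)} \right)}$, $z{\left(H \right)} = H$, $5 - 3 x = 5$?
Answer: $28050 - \frac{15 i \sqrt{26}}{2} \approx 28050.0 - 38.243 i$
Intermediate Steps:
$x = 0$ ($x = \frac{5}{3} - \frac{5}{3} = 0$)
$J = -2$
$I = 13$
$g{\left(b \right)} = \frac{13 + b}{-2 + b}$ ($g{\left(b \right)} = \frac{b + 13}{b - 2} = \frac{13 + b}{-2 + b}$)
$28050 - \sqrt{-1456 + g{\left(x \right)}} = 28050 - \sqrt{-1456 + \frac{13 + 0}{-2 + 0}} = 28050 - \sqrt{-1456 + \frac{1}{-2} \cdot 13} = 28050 - \sqrt{-1456 - \frac{13}{2}} = 28050 - \sqrt{- \frac{2925}{2}} = 28050 - \frac{15 i \sqrt{26}}{2}$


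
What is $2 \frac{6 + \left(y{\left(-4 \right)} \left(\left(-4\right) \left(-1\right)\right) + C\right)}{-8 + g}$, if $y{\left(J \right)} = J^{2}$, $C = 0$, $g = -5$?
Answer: $- \frac{140}{13} \approx -10.769$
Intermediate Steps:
$2 \frac{6 + \left(y{\left(-4 \right)} \left(\left(-4\right) \left(-1\right)\right) + C\right)}{-8 + g} = 2 \frac{6 + \left(\left(-4\right)^{2} \left(\left(-4\right) \left(-1\right)\right) + 0\right)}{-8 - 5} = 2 \frac{6 + \left(16 \cdot 4 + 0\right)}{-13} = 2 \left(6 + \left(64 + 0\right)\right) \left(- \frac{1}{13}\right) = 2 \left(6 + 64\right) \left(- \frac{1}{13}\right) = 2 \cdot 70 \left(- \frac{1}{13}\right) = 2 \left(- \frac{70}{13}\right) = - \frac{140}{13}$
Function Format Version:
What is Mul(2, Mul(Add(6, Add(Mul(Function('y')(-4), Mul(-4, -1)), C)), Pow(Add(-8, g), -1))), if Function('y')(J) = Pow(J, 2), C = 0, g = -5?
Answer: Rational(-140, 13) ≈ -10.769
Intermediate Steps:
Mul(2, Mul(Add(6, Add(Mul(Function('y')(-4), Mul(-4, -1)), C)), Pow(Add(-8, g), -1))) = Mul(2, Mul(Add(6, Add(Mul(Pow(-4, 2), Mul(-4, -1)), 0)), Pow(Add(-8, -5), -1))) = Mul(2, Mul(Add(6, Add(Mul(16, 4), 0)), Pow(-13, -1))) = Mul(2, Mul(Add(6, Add(64, 0)), Rational(-1, 13))) = Mul(2, Mul(Add(6, 64), Rational(-1, 13))) = Mul(2, Mul(70, Rational(-1, 13))) = Mul(2, Rational(-70, 13)) = Rational(-140, 13)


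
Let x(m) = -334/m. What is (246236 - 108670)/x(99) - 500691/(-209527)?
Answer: -1426694053062/34991009 ≈ -40773.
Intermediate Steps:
(246236 - 108670)/x(99) - 500691/(-209527) = (246236 - 108670)/((-334/99)) - 500691/(-209527) = 137566/((-334*1/99)) - 500691*(-1/209527) = 137566/(-334/99) + 500691/209527 = 137566*(-99/334) + 500691/209527 = -6809517/167 + 500691/209527 = -1426694053062/34991009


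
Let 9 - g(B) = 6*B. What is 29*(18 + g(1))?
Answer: 609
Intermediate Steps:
g(B) = 9 - 6*B
29*(18 + g(1)) = 29*(18 + (9 - 6*1)) = 29*(18 + (9 - 6)) = 29*(18 + 3) = 29*21 = 609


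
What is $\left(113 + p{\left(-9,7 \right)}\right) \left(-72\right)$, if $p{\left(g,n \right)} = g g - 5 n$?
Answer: $-11448$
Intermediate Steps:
$p{\left(g,n \right)} = g^{2} - 5 n$
$\left(113 + p{\left(-9,7 \right)}\right) \left(-72\right) = \left(113 + \left(\left(-9\right)^{2} - 35\right)\right) \left(-72\right) = \left(113 + \left(81 - 35\right)\right) \left(-72\right) = \left(113 + 46\right) \left(-72\right) = 159 \left(-72\right) = -11448$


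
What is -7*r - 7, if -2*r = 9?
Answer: 49/2 ≈ 24.500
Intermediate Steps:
r = -9/2 (r = -½*9 = -9/2 ≈ -4.5000)
-7*r - 7 = -7*(-9/2) - 7 = 63/2 - 7 = 49/2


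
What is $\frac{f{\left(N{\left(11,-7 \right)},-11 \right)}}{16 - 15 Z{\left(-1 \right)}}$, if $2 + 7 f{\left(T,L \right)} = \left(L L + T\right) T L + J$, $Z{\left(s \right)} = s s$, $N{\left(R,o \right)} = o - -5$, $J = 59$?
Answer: $\frac{2675}{7} \approx 382.14$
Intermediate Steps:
$N{\left(R,o \right)} = 5 + o$ ($N{\left(R,o \right)} = o + 5 = 5 + o$)
$Z{\left(s \right)} = s^{2}$
$f{\left(T,L \right)} = \frac{57}{7} + \frac{L T \left(T + L^{2}\right)}{7}$ ($f{\left(T,L \right)} = - \frac{2}{7} + \frac{\left(L L + T\right) T L + 59}{7} = - \frac{2}{7} + \frac{\left(L^{2} + T\right) T L + 59}{7} = - \frac{2}{7} + \frac{\left(T + L^{2}\right) T L + 59}{7} = - \frac{2}{7} + \frac{T \left(T + L^{2}\right) L + 59}{7} = - \frac{2}{7} + \frac{L T \left(T + L^{2}\right) + 59}{7} = - \frac{2}{7} + \frac{59 + L T \left(T + L^{2}\right)}{7} = - \frac{2}{7} + \left(\frac{59}{7} + \frac{L T \left(T + L^{2}\right)}{7}\right) = \frac{57}{7} + \frac{L T \left(T + L^{2}\right)}{7}$)
$\frac{f{\left(N{\left(11,-7 \right)},-11 \right)}}{16 - 15 Z{\left(-1 \right)}} = \frac{\frac{57}{7} + \frac{1}{7} \left(-11\right) \left(5 - 7\right)^{2} + \frac{\left(5 - 7\right) \left(-11\right)^{3}}{7}}{16 - 15 \left(-1\right)^{2}} = \frac{\frac{57}{7} + \frac{1}{7} \left(-11\right) \left(-2\right)^{2} + \frac{1}{7} \left(-2\right) \left(-1331\right)}{16 - 15} = \frac{\frac{57}{7} + \frac{1}{7} \left(-11\right) 4 + \frac{2662}{7}}{16 - 15} = \frac{\frac{57}{7} - \frac{44}{7} + \frac{2662}{7}}{1} = \frac{2675}{7} \cdot 1 = \frac{2675}{7}$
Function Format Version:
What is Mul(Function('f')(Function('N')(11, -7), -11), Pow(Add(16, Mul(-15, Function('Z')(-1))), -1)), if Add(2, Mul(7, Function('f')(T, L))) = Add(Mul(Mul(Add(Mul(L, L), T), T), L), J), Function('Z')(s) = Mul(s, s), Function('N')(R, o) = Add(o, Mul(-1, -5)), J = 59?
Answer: Rational(2675, 7) ≈ 382.14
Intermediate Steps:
Function('N')(R, o) = Add(5, o) (Function('N')(R, o) = Add(o, 5) = Add(5, o))
Function('Z')(s) = Pow(s, 2)
Function('f')(T, L) = Add(Rational(57, 7), Mul(Rational(1, 7), L, T, Add(T, Pow(L, 2)))) (Function('f')(T, L) = Add(Rational(-2, 7), Mul(Rational(1, 7), Add(Mul(Mul(Add(Mul(L, L), T), T), L), 59))) = Add(Rational(-2, 7), Mul(Rational(1, 7), Add(Mul(Mul(Add(Pow(L, 2), T), T), L), 59))) = Add(Rational(-2, 7), Mul(Rational(1, 7), Add(Mul(Mul(Add(T, Pow(L, 2)), T), L), 59))) = Add(Rational(-2, 7), Mul(Rational(1, 7), Add(Mul(Mul(T, Add(T, Pow(L, 2))), L), 59))) = Add(Rational(-2, 7), Mul(Rational(1, 7), Add(Mul(L, T, Add(T, Pow(L, 2))), 59))) = Add(Rational(-2, 7), Mul(Rational(1, 7), Add(59, Mul(L, T, Add(T, Pow(L, 2)))))) = Add(Rational(-2, 7), Add(Rational(59, 7), Mul(Rational(1, 7), L, T, Add(T, Pow(L, 2))))) = Add(Rational(57, 7), Mul(Rational(1, 7), L, T, Add(T, Pow(L, 2)))))
Mul(Function('f')(Function('N')(11, -7), -11), Pow(Add(16, Mul(-15, Function('Z')(-1))), -1)) = Mul(Add(Rational(57, 7), Mul(Rational(1, 7), -11, Pow(Add(5, -7), 2)), Mul(Rational(1, 7), Add(5, -7), Pow(-11, 3))), Pow(Add(16, Mul(-15, Pow(-1, 2))), -1)) = Mul(Add(Rational(57, 7), Mul(Rational(1, 7), -11, Pow(-2, 2)), Mul(Rational(1, 7), -2, -1331)), Pow(Add(16, Mul(-15, 1)), -1)) = Mul(Add(Rational(57, 7), Mul(Rational(1, 7), -11, 4), Rational(2662, 7)), Pow(Add(16, -15), -1)) = Mul(Add(Rational(57, 7), Rational(-44, 7), Rational(2662, 7)), Pow(1, -1)) = Mul(Rational(2675, 7), 1) = Rational(2675, 7)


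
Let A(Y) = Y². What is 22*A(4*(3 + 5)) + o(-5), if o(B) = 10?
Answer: 22538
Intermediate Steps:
22*A(4*(3 + 5)) + o(-5) = 22*(4*(3 + 5))² + 10 = 22*(4*8)² + 10 = 22*32² + 10 = 22*1024 + 10 = 22528 + 10 = 22538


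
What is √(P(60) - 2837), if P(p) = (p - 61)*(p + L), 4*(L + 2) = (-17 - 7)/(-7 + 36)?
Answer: I*√2434521/29 ≈ 53.803*I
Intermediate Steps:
L = -64/29 (L = -2 + ((-17 - 7)/(-7 + 36))/4 = -2 + (-24/29)/4 = -2 + (-24*1/29)/4 = -2 + (¼)*(-24/29) = -2 - 6/29 = -64/29 ≈ -2.2069)
P(p) = (-61 + p)*(-64/29 + p) (P(p) = (p - 61)*(p - 64/29) = (-61 + p)*(-64/29 + p))
√(P(60) - 2837) = √((3904/29 + 60² - 1833/29*60) - 2837) = √((3904/29 + 3600 - 109980/29) - 2837) = √(-1676/29 - 2837) = √(-83949/29) = I*√2434521/29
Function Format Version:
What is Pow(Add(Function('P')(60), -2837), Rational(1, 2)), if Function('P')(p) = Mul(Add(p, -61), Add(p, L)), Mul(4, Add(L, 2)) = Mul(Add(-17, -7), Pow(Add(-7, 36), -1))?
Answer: Mul(Rational(1, 29), I, Pow(2434521, Rational(1, 2))) ≈ Mul(53.803, I)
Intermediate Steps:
L = Rational(-64, 29) (L = Add(-2, Mul(Rational(1, 4), Mul(Add(-17, -7), Pow(Add(-7, 36), -1)))) = Add(-2, Mul(Rational(1, 4), Mul(-24, Pow(29, -1)))) = Add(-2, Mul(Rational(1, 4), Mul(-24, Rational(1, 29)))) = Add(-2, Mul(Rational(1, 4), Rational(-24, 29))) = Add(-2, Rational(-6, 29)) = Rational(-64, 29) ≈ -2.2069)
Function('P')(p) = Mul(Add(-61, p), Add(Rational(-64, 29), p)) (Function('P')(p) = Mul(Add(p, -61), Add(p, Rational(-64, 29))) = Mul(Add(-61, p), Add(Rational(-64, 29), p)))
Pow(Add(Function('P')(60), -2837), Rational(1, 2)) = Pow(Add(Add(Rational(3904, 29), Pow(60, 2), Mul(Rational(-1833, 29), 60)), -2837), Rational(1, 2)) = Pow(Add(Add(Rational(3904, 29), 3600, Rational(-109980, 29)), -2837), Rational(1, 2)) = Pow(Add(Rational(-1676, 29), -2837), Rational(1, 2)) = Pow(Rational(-83949, 29), Rational(1, 2)) = Mul(Rational(1, 29), I, Pow(2434521, Rational(1, 2)))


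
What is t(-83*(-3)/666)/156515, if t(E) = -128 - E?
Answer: -28499/34746330 ≈ -0.00082020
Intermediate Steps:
t(-83*(-3)/666)/156515 = (-128 - (-83*(-3))/666)/156515 = (-128 - 249/666)*(1/156515) = (-128 - 1*83/222)*(1/156515) = (-128 - 83/222)*(1/156515) = -28499/222*1/156515 = -28499/34746330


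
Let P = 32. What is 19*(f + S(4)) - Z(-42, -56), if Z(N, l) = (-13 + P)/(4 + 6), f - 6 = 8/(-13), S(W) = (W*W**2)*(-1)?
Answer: -145027/130 ≈ -1115.6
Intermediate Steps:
S(W) = -W**3 (S(W) = W**3*(-1) = -W**3)
f = 70/13 (f = 6 + 8/(-13) = 6 + 8*(-1/13) = 6 - 8/13 = 70/13 ≈ 5.3846)
Z(N, l) = 19/10 (Z(N, l) = (-13 + 32)/(4 + 6) = 19/10)
19*(f + S(4)) - Z(-42, -56) = 19*(70/13 - 1*4**3) - 1*19/10 = 19*(70/13 - 1*64) - 19/10 = 19*(70/13 - 64) - 19/10 = 19*(-762/13) - 19/10 = -14478/13 - 19/10 = -145027/130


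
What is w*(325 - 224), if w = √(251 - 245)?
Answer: 101*√6 ≈ 247.40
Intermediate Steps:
w = √6 ≈ 2.4495
w*(325 - 224) = √6*(325 - 224) = √6*101 = 101*√6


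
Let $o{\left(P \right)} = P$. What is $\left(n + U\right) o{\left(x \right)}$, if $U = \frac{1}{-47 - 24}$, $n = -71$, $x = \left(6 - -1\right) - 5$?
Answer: $- \frac{10084}{71} \approx -142.03$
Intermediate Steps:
$x = 2$ ($x = \left(6 + 1\right) - 5 = 7 - 5 = 2$)
$U = - \frac{1}{71}$ ($U = \frac{1}{-71} = - \frac{1}{71} \approx -0.014085$)
$\left(n + U\right) o{\left(x \right)} = \left(-71 - \frac{1}{71}\right) 2 = \left(- \frac{5042}{71}\right) 2 = - \frac{10084}{71}$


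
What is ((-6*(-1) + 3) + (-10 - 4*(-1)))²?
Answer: 9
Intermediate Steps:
((-6*(-1) + 3) + (-10 - 4*(-1)))² = ((6 + 3) + (-10 - 1*(-4)))² = (9 + (-10 + 4))² = (9 - 6)² = 3² = 9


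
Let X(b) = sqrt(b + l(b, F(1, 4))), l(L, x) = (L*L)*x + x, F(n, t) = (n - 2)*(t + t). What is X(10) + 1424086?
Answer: 1424086 + I*sqrt(798) ≈ 1.4241e+6 + 28.249*I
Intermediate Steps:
F(n, t) = 2*t*(-2 + n) (F(n, t) = (-2 + n)*(2*t) = 2*t*(-2 + n))
l(L, x) = x + x*L**2 (l(L, x) = L**2*x + x = x*L**2 + x = x + x*L**2)
X(b) = sqrt(-8 + b - 8*b**2) (X(b) = sqrt(b + (2*4*(-2 + 1))*(1 + b**2)) = sqrt(b + (2*4*(-1))*(1 + b**2)) = sqrt(b - 8*(1 + b**2)) = sqrt(b + (-8 - 8*b**2)) = sqrt(-8 + b - 8*b**2))
X(10) + 1424086 = sqrt(-8 + 10 - 8*10**2) + 1424086 = sqrt(-8 + 10 - 8*100) + 1424086 = sqrt(-8 + 10 - 800) + 1424086 = sqrt(-798) + 1424086 = I*sqrt(798) + 1424086 = 1424086 + I*sqrt(798)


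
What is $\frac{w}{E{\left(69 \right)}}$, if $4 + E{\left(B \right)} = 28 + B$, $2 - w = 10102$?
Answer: $- \frac{10100}{93} \approx -108.6$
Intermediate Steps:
$w = -10100$ ($w = 2 - 10102 = -10100$)
$E{\left(B \right)} = 24 + B$ ($E{\left(B \right)} = -4 + \left(28 + B\right) = 24 + B$)
$\frac{w}{E{\left(69 \right)}} = - \frac{10100}{24 + 69} = - \frac{10100}{93}$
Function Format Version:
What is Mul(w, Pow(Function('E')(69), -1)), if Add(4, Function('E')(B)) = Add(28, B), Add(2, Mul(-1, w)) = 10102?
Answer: Rational(-10100, 93) ≈ -108.60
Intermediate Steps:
w = -10100 (w = Add(2, Mul(-1, 10102)) = Add(2, -10102) = -10100)
Function('E')(B) = Add(24, B) (Function('E')(B) = Add(-4, Add(28, B)) = Add(24, B))
Mul(w, Pow(Function('E')(69), -1)) = Mul(-10100, Pow(Add(24, 69), -1)) = Mul(-10100, Pow(93, -1)) = Mul(-10100, Rational(1, 93)) = Rational(-10100, 93)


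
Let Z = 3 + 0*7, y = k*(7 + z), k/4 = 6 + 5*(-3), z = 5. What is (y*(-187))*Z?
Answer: 242352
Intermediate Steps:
k = -36 (k = 4*(6 + 5*(-3)) = 4*(6 - 15) = 4*(-9) = -36)
y = -432 (y = -36*(7 + 5) = -36*12 = -432)
Z = 3 (Z = 3 + 0 = 3)
(y*(-187))*Z = -432*(-187)*3 = 80784*3 = 242352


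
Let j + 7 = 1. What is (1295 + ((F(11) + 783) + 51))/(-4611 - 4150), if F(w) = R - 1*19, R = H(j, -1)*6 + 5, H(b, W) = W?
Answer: -2109/8761 ≈ -0.24073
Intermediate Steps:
j = -6 (j = -7 + 1 = -6)
R = -1 (R = -1*6 + 5 = -6 + 5 = -1)
F(w) = -20 (F(w) = -1 - 1*19 = -1 - 19 = -20)
(1295 + ((F(11) + 783) + 51))/(-4611 - 4150) = (1295 + ((-20 + 783) + 51))/(-4611 - 4150) = (1295 + (763 + 51))/(-8761) = (1295 + 814)*(-1/8761) = 2109*(-1/8761) = -2109/8761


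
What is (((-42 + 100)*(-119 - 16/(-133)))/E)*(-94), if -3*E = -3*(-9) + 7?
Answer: -129302358/2261 ≈ -57188.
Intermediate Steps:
E = -34/3 (E = -(-3*(-9) + 7)/3 = -(27 + 7)/3 = -⅓*34 = -34/3 ≈ -11.333)
(((-42 + 100)*(-119 - 16/(-133)))/E)*(-94) = (((-42 + 100)*(-119 - 16/(-133)))/(-34/3))*(-94) = ((58*(-119 - 16*(-1/133)))*(-3/34))*(-94) = ((58*(-119 + 16/133))*(-3/34))*(-94) = ((58*(-15811/133))*(-3/34))*(-94) = -917038/133*(-3/34)*(-94) = (1375557/2261)*(-94) = -129302358/2261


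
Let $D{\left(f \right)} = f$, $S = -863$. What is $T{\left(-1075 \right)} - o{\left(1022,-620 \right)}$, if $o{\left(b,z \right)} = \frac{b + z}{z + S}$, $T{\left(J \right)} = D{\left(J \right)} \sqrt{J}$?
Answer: $\frac{402}{1483} - 5375 i \sqrt{43} \approx 0.27107 - 35246.0 i$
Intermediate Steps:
$T{\left(J \right)} = J^{\frac{3}{2}}$ ($T{\left(J \right)} = J \sqrt{J} = J^{\frac{3}{2}}$)
$o{\left(b,z \right)} = \frac{b + z}{-863 + z}$ ($o{\left(b,z \right)} = \frac{b + z}{z - 863} = \frac{b + z}{-863 + z}$)
$T{\left(-1075 \right)} - o{\left(1022,-620 \right)} = \left(-1075\right)^{\frac{3}{2}} - \frac{1022 - 620}{-863 - 620} = - 5375 i \sqrt{43} - \frac{1}{-1483} \cdot 402 = - 5375 i \sqrt{43} - \left(- \frac{1}{1483}\right) 402 = - 5375 i \sqrt{43} - - \frac{402}{1483} = - 5375 i \sqrt{43} + \frac{402}{1483} = \frac{402}{1483} - 5375 i \sqrt{43}$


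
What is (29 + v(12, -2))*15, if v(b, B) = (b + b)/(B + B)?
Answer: 345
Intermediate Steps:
v(b, B) = b/B (v(b, B) = (2*b)/((2*B)) = (2*b)*(1/(2*B)) = b/B)
(29 + v(12, -2))*15 = (29 + 12/(-2))*15 = (29 + 12*(-1/2))*15 = (29 - 6)*15 = 23*15 = 345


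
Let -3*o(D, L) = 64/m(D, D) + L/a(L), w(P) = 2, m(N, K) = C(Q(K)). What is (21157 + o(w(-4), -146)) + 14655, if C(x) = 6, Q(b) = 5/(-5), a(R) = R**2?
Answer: 47052299/1314 ≈ 35808.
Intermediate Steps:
Q(b) = -1 (Q(b) = 5*(-1/5) = -1)
m(N, K) = 6
o(D, L) = -32/9 - 1/(3*L) (o(D, L) = -(64/6 + L/(L**2))/3 = -(64*(1/6) + L/L**2)/3 = -(32/3 + 1/L)/3 = -32/9 - 1/(3*L))
(21157 + o(w(-4), -146)) + 14655 = (21157 + (1/9)*(-3 - 32*(-146))/(-146)) + 14655 = (21157 + (1/9)*(-1/146)*(-3 + 4672)) + 14655 = (21157 + (1/9)*(-1/146)*4669) + 14655 = (21157 - 4669/1314) + 14655 = 27795629/1314 + 14655 = 47052299/1314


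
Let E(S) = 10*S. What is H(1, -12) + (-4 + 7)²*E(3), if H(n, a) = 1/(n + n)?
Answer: 541/2 ≈ 270.50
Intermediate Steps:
H(n, a) = 1/(2*n)
H(1, -12) + (-4 + 7)²*E(3) = (½)/1 + (-4 + 7)²*(10*3) = (½)*1 + 3²*30 = ½ + 9*30 = ½ + 270 = 541/2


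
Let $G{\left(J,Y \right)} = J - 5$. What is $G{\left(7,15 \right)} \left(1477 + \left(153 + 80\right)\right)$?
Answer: $3420$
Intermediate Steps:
$G{\left(J,Y \right)} = -5 + J$
$G{\left(7,15 \right)} \left(1477 + \left(153 + 80\right)\right) = \left(-5 + 7\right) \left(1477 + \left(153 + 80\right)\right) = 2 \left(1477 + 233\right) = 2 \cdot 1710 = 3420$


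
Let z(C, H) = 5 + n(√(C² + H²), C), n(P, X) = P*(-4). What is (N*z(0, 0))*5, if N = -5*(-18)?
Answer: 2250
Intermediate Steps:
N = 90
n(P, X) = -4*P
z(C, H) = 5 - 4*√(C² + H²)
(N*z(0, 0))*5 = (90*(5 - 4*√(0² + 0²)))*5 = (90*(5 - 4*√(0 + 0)))*5 = (90*(5 - 4*√0))*5 = (90*(5 - 4*0))*5 = (90*(5 + 0))*5 = (90*5)*5 = 450*5 = 2250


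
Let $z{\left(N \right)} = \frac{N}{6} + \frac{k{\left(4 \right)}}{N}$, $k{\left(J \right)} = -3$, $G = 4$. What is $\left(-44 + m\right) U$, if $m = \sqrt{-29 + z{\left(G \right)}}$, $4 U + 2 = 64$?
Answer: $-682 + \frac{31 i \sqrt{1047}}{12} \approx -682.0 + 83.59 i$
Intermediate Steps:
$U = \frac{31}{2}$ ($U = - \frac{1}{2} + \frac{1}{4} \cdot 64 = - \frac{1}{2} + 16 = \frac{31}{2} \approx 15.5$)
$z{\left(N \right)} = - \frac{3}{N} + \frac{N}{6}$ ($z{\left(N \right)} = \frac{N}{6} - \frac{3}{N} = - \frac{3}{N} + \frac{N}{6}$)
$m = \frac{i \sqrt{1047}}{6}$ ($m = \sqrt{-29 + \left(- \frac{3}{4} + \frac{1}{6} \cdot 4\right)} = \sqrt{-29 + \left(\left(-3\right) \frac{1}{4} + \frac{2}{3}\right)} = \sqrt{-29 + \left(- \frac{3}{4} + \frac{2}{3}\right)} = \sqrt{-29 - \frac{1}{12}} = \sqrt{- \frac{349}{12}} = \frac{i \sqrt{1047}}{6} \approx 5.3929 i$)
$\left(-44 + m\right) U = \left(-44 + \frac{i \sqrt{1047}}{6}\right) \frac{31}{2} = -682 + \frac{31 i \sqrt{1047}}{12}$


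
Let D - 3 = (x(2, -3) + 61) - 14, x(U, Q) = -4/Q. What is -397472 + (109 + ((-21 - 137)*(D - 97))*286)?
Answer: 4998667/3 ≈ 1.6662e+6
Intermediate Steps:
D = 154/3 (D = 3 + ((-4/(-3) + 61) - 14) = 3 + ((-4*(-⅓) + 61) - 14) = 3 + ((4/3 + 61) - 14) = 3 + (187/3 - 14) = 3 + 145/3 = 154/3 ≈ 51.333)
-397472 + (109 + ((-21 - 137)*(D - 97))*286) = -397472 + (109 + ((-21 - 137)*(154/3 - 97))*286) = -397472 + (109 - 158*(-137/3)*286) = -397472 + (109 + (21646/3)*286) = -397472 + (109 + 6190756/3) = -397472 + 6191083/3 = 4998667/3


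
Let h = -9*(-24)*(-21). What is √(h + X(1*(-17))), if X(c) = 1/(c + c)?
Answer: 5*I*√209746/34 ≈ 67.35*I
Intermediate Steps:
X(c) = 1/(2*c)
h = -4536 (h = 216*(-21) = -4536)
√(h + X(1*(-17))) = √(-4536 + 1/(2*((1*(-17))))) = √(-4536 + (½)/(-17)) = √(-4536 + (½)*(-1/17)) = √(-4536 - 1/34) = √(-154225/34) = 5*I*√209746/34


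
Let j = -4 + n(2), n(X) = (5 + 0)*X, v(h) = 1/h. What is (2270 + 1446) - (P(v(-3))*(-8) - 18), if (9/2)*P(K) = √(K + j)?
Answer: 3734 + 16*√51/27 ≈ 3738.2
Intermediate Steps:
n(X) = 5*X
j = 6 (j = -4 + 5*2 = -4 + 10 = 6)
P(K) = 2*√(6 + K)/9 (P(K) = 2*√(K + 6)/9 = 2*√(6 + K)/9)
(2270 + 1446) - (P(v(-3))*(-8) - 18) = (2270 + 1446) - ((2*√(6 + 1/(-3))/9)*(-8) - 18) = 3716 - ((2*√(6 - ⅓)/9)*(-8) - 18) = 3716 - ((2*√(17/3)/9)*(-8) - 18) = 3716 - ((2*(√51/3)/9)*(-8) - 18) = 3716 - ((2*√51/27)*(-8) - 18) = 3716 - (-16*√51/27 - 18) = 3716 - (-18 - 16*√51/27) = 3716 + (18 + 16*√51/27) = 3734 + 16*√51/27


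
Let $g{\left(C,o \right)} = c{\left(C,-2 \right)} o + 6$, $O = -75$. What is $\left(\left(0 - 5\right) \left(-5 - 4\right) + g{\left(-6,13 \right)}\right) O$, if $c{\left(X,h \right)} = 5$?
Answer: $-8700$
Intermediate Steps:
$g{\left(C,o \right)} = 6 + 5 o$ ($g{\left(C,o \right)} = 5 o + 6 = 6 + 5 o$)
$\left(\left(0 - 5\right) \left(-5 - 4\right) + g{\left(-6,13 \right)}\right) O = \left(\left(0 - 5\right) \left(-5 - 4\right) + \left(6 + 5 \cdot 13\right)\right) \left(-75\right) = \left(\left(-5\right) \left(-9\right) + \left(6 + 65\right)\right) \left(-75\right) = \left(45 + 71\right) \left(-75\right) = 116 \left(-75\right) = -8700$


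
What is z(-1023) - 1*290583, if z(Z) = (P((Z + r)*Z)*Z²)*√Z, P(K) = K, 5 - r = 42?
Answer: -290583 + 1134835117020*I*√1023 ≈ -2.9058e+5 + 3.6297e+13*I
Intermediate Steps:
r = -37 (r = 5 - 1*42 = 5 - 42 = -37)
z(Z) = Z^(7/2)*(-37 + Z) (z(Z) = (((Z - 37)*Z)*Z²)*√Z = (((-37 + Z)*Z)*Z²)*√Z = ((Z*(-37 + Z))*Z²)*√Z = (Z³*(-37 + Z))*√Z = Z^(7/2)*(-37 + Z))
z(-1023) - 1*290583 = (-1023)^(7/2)*(-37 - 1023) - 1*290583 = -1070599167*I*√1023*(-1060) - 290583 = 1134835117020*I*√1023 - 290583 = -290583 + 1134835117020*I*√1023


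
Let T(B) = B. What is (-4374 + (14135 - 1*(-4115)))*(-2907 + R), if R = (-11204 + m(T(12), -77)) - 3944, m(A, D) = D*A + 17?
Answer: -263116712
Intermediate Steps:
m(A, D) = 17 + A*D (m(A, D) = A*D + 17 = 17 + A*D)
R = -16055 (R = (-11204 + (17 + 12*(-77))) - 3944 = (-11204 + (17 - 924)) - 3944 = (-11204 - 907) - 3944 = -12111 - 3944 = -16055)
(-4374 + (14135 - 1*(-4115)))*(-2907 + R) = (-4374 + (14135 - 1*(-4115)))*(-2907 - 16055) = (-4374 + (14135 + 4115))*(-18962) = (-4374 + 18250)*(-18962) = 13876*(-18962) = -263116712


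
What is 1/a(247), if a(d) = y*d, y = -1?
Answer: -1/247 ≈ -0.0040486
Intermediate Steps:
a(d) = -d
1/a(247) = 1/(-1*247) = 1/(-247) = -1/247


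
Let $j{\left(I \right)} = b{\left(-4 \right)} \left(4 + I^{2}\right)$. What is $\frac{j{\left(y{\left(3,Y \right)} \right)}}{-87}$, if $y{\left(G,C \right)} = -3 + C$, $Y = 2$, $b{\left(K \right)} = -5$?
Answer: $\frac{25}{87} \approx 0.28736$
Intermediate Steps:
$j{\left(I \right)} = -20 - 5 I^{2}$ ($j{\left(I \right)} = - 5 \left(4 + I^{2}\right) = -20 - 5 I^{2}$)
$\frac{j{\left(y{\left(3,Y \right)} \right)}}{-87} = \frac{-20 - 5 \left(-3 + 2\right)^{2}}{-87} = \left(-20 - 5 \left(-1\right)^{2}\right) \left(- \frac{1}{87}\right) = \left(-20 - 5\right) \left(- \frac{1}{87}\right) = \left(-25\right) \left(- \frac{1}{87}\right) = \frac{25}{87}$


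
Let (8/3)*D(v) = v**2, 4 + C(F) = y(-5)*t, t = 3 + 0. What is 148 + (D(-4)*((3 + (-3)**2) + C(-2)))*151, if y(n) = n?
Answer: -6194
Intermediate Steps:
t = 3
C(F) = -19 (C(F) = -4 - 5*3 = -4 - 15 = -19)
D(v) = 3*v**2/8
148 + (D(-4)*((3 + (-3)**2) + C(-2)))*151 = 148 + (((3/8)*(-4)**2)*((3 + (-3)**2) - 19))*151 = 148 + (((3/8)*16)*((3 + 9) - 19))*151 = 148 + (6*(12 - 19))*151 = 148 + (6*(-7))*151 = 148 - 42*151 = 148 - 6342 = -6194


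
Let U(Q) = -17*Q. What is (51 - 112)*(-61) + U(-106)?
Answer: 5523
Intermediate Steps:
(51 - 112)*(-61) + U(-106) = (51 - 112)*(-61) - 17*(-106) = -61*(-61) + 1802 = 3721 + 1802 = 5523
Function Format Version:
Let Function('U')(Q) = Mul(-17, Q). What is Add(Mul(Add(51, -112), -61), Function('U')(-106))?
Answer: 5523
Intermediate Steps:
Add(Mul(Add(51, -112), -61), Function('U')(-106)) = Add(Mul(Add(51, -112), -61), Mul(-17, -106)) = Add(Mul(-61, -61), 1802) = Add(3721, 1802) = 5523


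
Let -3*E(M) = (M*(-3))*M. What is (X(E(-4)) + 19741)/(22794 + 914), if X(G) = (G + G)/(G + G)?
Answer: 9871/11854 ≈ 0.83272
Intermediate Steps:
E(M) = M² (E(M) = -M*(-3)*M/3 = -(-3*M)*M/3 = -(-1)*M² = M²)
X(G) = 1 (X(G) = (2*G)/((2*G)) = (2*G)*(1/(2*G)) = 1)
(X(E(-4)) + 19741)/(22794 + 914) = (1 + 19741)/(22794 + 914) = 19742/23708 = 19742*(1/23708) = 9871/11854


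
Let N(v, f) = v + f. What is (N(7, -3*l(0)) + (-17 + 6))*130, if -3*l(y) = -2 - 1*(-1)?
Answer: -650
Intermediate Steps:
l(y) = 1/3 (l(y) = -(-2 - 1*(-1))/3 = -(-2 + 1)/3 = -1/3*(-1) = 1/3)
N(v, f) = f + v
(N(7, -3*l(0)) + (-17 + 6))*130 = ((-3*1/3 + 7) + (-17 + 6))*130 = ((-1 + 7) - 11)*130 = (6 - 11)*130 = -5*130 = -650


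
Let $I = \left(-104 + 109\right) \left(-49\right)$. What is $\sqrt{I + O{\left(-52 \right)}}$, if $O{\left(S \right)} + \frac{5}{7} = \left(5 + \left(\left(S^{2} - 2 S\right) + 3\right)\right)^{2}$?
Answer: $\frac{2 \sqrt{97137726}}{7} \approx 2816.0$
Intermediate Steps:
$O{\left(S \right)} = - \frac{5}{7} + \left(8 + S^{2} - 2 S\right)^{2}$ ($O{\left(S \right)} = - \frac{5}{7} + \left(5 + \left(\left(S^{2} - 2 S\right) + 3\right)\right)^{2} = - \frac{5}{7} + \left(5 + \left(3 + S^{2} - 2 S\right)\right)^{2} = - \frac{5}{7} + \left(8 + S^{2} - 2 S\right)^{2}$)
$I = -245$ ($I = 5 \left(-49\right) = -245$)
$\sqrt{I + O{\left(-52 \right)}} = \sqrt{-245 - \left(\frac{5}{7} - \left(8 + \left(-52\right)^{2} - -104\right)^{2}\right)} = \sqrt{-245 - \left(\frac{5}{7} - \left(8 + 2704 + 104\right)^{2}\right)} = \sqrt{-245 - \left(\frac{5}{7} - 2816^{2}\right)} = \sqrt{-245 + \left(- \frac{5}{7} + 7929856\right)} = \sqrt{-245 + \frac{55508987}{7}} = \sqrt{\frac{55507272}{7}} = \frac{2 \sqrt{97137726}}{7}$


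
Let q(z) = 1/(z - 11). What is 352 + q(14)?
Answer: 1057/3 ≈ 352.33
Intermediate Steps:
q(z) = 1/(-11 + z)
352 + q(14) = 352 + 1/(-11 + 14) = 352 + 1/3 = 352 + ⅓ = 1057/3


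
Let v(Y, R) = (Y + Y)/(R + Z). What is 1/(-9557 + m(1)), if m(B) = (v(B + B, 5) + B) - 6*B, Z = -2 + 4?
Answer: -7/66930 ≈ -0.00010459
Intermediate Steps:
Z = 2
v(Y, R) = 2*Y/(2 + R) (v(Y, R) = (Y + Y)/(R + 2) = (2*Y)/(2 + R) = 2*Y/(2 + R))
m(B) = -31*B/7 (m(B) = (2*(B + B)/(2 + 5) + B) - 6*B = (2*(2*B)/7 + B) - 6*B = (2*(2*B)*(⅐) + B) - 6*B = (4*B/7 + B) - 6*B = 11*B/7 - 6*B = -31*B/7)
1/(-9557 + m(1)) = 1/(-9557 - 31/7*1) = 1/(-9557 - 31/7) = 1/(-66930/7) = -7/66930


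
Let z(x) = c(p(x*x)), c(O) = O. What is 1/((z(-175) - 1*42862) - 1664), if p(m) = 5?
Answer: -1/44521 ≈ -2.2461e-5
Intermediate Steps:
z(x) = 5
1/((z(-175) - 1*42862) - 1664) = 1/((5 - 1*42862) - 1664) = 1/((5 - 42862) - 1664) = 1/(-42857 - 1664) = 1/(-44521) = -1/44521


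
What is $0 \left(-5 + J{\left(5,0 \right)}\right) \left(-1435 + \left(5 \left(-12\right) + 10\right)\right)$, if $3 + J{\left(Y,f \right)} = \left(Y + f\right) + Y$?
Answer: $0$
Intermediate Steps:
$J{\left(Y,f \right)} = -3 + f + 2 Y$ ($J{\left(Y,f \right)} = -3 + \left(\left(Y + f\right) + Y\right) = -3 + \left(f + 2 Y\right) = -3 + f + 2 Y$)
$0 \left(-5 + J{\left(5,0 \right)}\right) \left(-1435 + \left(5 \left(-12\right) + 10\right)\right) = 0 \left(-5 + \left(-3 + 0 + 2 \cdot 5\right)\right) \left(-1435 + \left(5 \left(-12\right) + 10\right)\right) = 0 \left(-5 + \left(-3 + 0 + 10\right)\right) \left(-1435 + \left(-60 + 10\right)\right) = 0 \left(-5 + 7\right) \left(-1435 - 50\right) = 0 \cdot 2 \left(-1485\right) = 0 \left(-1485\right) = 0$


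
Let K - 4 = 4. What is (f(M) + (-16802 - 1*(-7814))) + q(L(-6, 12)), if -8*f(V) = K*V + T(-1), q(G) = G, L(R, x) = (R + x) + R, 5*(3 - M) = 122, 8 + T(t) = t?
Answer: -358619/40 ≈ -8965.5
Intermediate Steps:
T(t) = -8 + t
M = -107/5 (M = 3 - 1/5*122 = 3 - 122/5 = -107/5 ≈ -21.400)
L(R, x) = x + 2*R
K = 8 (K = 4 + 4 = 8)
f(V) = 9/8 - V (f(V) = -(8*V + (-8 - 1))/8 = -(8*V - 9)/8 = -(-9 + 8*V)/8 = 9/8 - V)
(f(M) + (-16802 - 1*(-7814))) + q(L(-6, 12)) = ((9/8 - 1*(-107/5)) + (-16802 - 1*(-7814))) + (12 + 2*(-6)) = ((9/8 + 107/5) + (-16802 + 7814)) + (12 - 12) = (901/40 - 8988) + 0 = -358619/40 + 0 = -358619/40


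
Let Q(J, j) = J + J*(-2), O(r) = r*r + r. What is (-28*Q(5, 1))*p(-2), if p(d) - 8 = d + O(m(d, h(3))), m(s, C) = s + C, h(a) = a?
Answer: 1120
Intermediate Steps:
m(s, C) = C + s
O(r) = r + r² (O(r) = r² + r = r + r²)
Q(J, j) = -J (Q(J, j) = J - 2*J = -J)
p(d) = 8 + d + (3 + d)*(4 + d) (p(d) = 8 + (d + (3 + d)*(1 + (3 + d))) = 8 + (d + (3 + d)*(4 + d)) = 8 + d + (3 + d)*(4 + d))
(-28*Q(5, 1))*p(-2) = (-(-28)*5)*(20 + (-2)² + 8*(-2)) = (-28*(-5))*(20 + 4 - 16) = 140*8 = 1120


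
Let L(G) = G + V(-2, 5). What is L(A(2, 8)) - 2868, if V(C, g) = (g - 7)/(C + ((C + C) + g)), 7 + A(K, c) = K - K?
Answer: -2873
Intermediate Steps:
A(K, c) = -7 (A(K, c) = -7 + (K - K) = -7 + 0 = -7)
V(C, g) = (-7 + g)/(g + 3*C) (V(C, g) = (-7 + g)/(C + (2*C + g)) = (-7 + g)/(C + (g + 2*C)) = (-7 + g)/(g + 3*C))
L(G) = 2 + G (L(G) = G + (-7 + 5)/(5 + 3*(-2)) = G - 2/(5 - 6) = G - 2/(-1) = G - 1*(-2) = G + 2 = 2 + G)
L(A(2, 8)) - 2868 = (2 - 7) - 2868 = -5 - 2868 = -2873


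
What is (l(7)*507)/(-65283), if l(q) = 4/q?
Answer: -676/152327 ≈ -0.0044378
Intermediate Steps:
(l(7)*507)/(-65283) = ((4/7)*507)/(-65283) = ((4*(⅐))*507)*(-1/65283) = ((4/7)*507)*(-1/65283) = (2028/7)*(-1/65283) = -676/152327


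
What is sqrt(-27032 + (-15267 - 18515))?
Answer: I*sqrt(60814) ≈ 246.6*I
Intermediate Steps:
sqrt(-27032 + (-15267 - 18515)) = sqrt(-27032 - 33782) = sqrt(-60814) = I*sqrt(60814)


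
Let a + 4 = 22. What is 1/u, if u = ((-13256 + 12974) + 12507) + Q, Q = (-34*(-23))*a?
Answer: 1/26301 ≈ 3.8021e-5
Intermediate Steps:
a = 18 (a = -4 + 22 = 18)
Q = 14076 (Q = -34*(-23)*18 = 782*18 = 14076)
u = 26301 (u = ((-13256 + 12974) + 12507) + 14076 = (-282 + 12507) + 14076 = 12225 + 14076 = 26301)
1/u = 1/26301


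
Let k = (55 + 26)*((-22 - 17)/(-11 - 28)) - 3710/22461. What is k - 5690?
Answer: -125987459/22461 ≈ -5609.2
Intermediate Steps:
k = 1815631/22461 (k = 81*(-39/(-39)) - 3710/22461 = 81*(-39*(-1/39)) - 1*3710/22461 = 81*1 - 3710/22461 = 81 - 3710/22461 = 1815631/22461 ≈ 80.835)
k - 5690 = 1815631/22461 - 5690 = -125987459/22461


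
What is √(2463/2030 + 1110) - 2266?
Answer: -2266 + √4579198890/2030 ≈ -2232.7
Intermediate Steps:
√(2463/2030 + 1110) - 2266 = √(2255763/2030) - 2266 = √4579198890/2030 - 2266 = -2266 + √4579198890/2030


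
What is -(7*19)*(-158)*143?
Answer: 3005002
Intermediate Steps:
-(7*19)*(-158)*143 = -133*(-158)*143 = -(-21014)*143 = -1*(-3005002) = 3005002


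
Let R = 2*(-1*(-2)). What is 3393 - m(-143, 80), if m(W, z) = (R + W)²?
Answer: -15928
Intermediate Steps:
R = 4 (R = 2*2 = 4)
m(W, z) = (4 + W)²
3393 - m(-143, 80) = 3393 - (4 - 143)² = 3393 - 1*(-139)² = 3393 - 1*19321 = 3393 - 19321 = -15928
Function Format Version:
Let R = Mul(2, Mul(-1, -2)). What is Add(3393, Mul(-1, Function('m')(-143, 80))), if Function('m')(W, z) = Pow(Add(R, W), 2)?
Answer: -15928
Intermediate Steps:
R = 4 (R = Mul(2, 2) = 4)
Function('m')(W, z) = Pow(Add(4, W), 2)
Add(3393, Mul(-1, Function('m')(-143, 80))) = Add(3393, Mul(-1, Pow(Add(4, -143), 2))) = Add(3393, Mul(-1, Pow(-139, 2))) = Add(3393, Mul(-1, 19321)) = Add(3393, -19321) = -15928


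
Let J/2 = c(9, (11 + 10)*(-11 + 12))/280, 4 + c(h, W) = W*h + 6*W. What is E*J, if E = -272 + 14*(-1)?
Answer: -44473/70 ≈ -635.33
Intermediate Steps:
c(h, W) = -4 + 6*W + W*h (c(h, W) = -4 + (W*h + 6*W) = -4 + (6*W + W*h) = -4 + 6*W + W*h)
J = 311/140 (J = 2*((-4 + 6*((11 + 10)*(-11 + 12)) + ((11 + 10)*(-11 + 12))*9)/280) = 2*((-4 + 6*(21*1) + (21*1)*9)*(1/280)) = 2*((-4 + 6*21 + 21*9)*(1/280)) = 2*((-4 + 126 + 189)*(1/280)) = 2*(311*(1/280)) = 2*(311/280) = 311/140 ≈ 2.2214)
E = -286 (E = -272 - 14 = -286)
E*J = -286*311/140 = -44473/70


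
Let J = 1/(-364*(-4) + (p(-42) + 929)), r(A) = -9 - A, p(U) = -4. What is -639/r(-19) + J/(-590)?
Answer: -44883041/702395 ≈ -63.900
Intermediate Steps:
J = 1/2381 (J = 1/(-364*(-4) + (-4 + 929)) = 1/(1456 + 925) = 1/2381 ≈ 0.00041999)
-639/r(-19) + J/(-590) = -639/(-9 - 1*(-19)) + (1/2381)/(-590) = -639/(-9 + 19) + (1/2381)*(-1/590) = -639/10 - 1/1404790 = -44883041/702395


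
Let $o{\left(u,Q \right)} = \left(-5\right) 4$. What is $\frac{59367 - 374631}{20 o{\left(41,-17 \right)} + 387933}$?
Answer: $- \frac{315264}{387533} \approx -0.81351$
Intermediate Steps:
$o{\left(u,Q \right)} = -20$
$\frac{59367 - 374631}{20 o{\left(41,-17 \right)} + 387933} = \frac{59367 - 374631}{20 \left(-20\right) + 387933} = - \frac{315264}{-400 + 387933} = - \frac{315264}{387533}$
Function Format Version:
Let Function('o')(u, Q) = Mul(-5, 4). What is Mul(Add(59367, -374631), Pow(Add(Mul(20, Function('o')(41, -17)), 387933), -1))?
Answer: Rational(-315264, 387533) ≈ -0.81351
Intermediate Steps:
Function('o')(u, Q) = -20
Mul(Add(59367, -374631), Pow(Add(Mul(20, Function('o')(41, -17)), 387933), -1)) = Mul(Add(59367, -374631), Pow(Add(Mul(20, -20), 387933), -1)) = Mul(-315264, Pow(Add(-400, 387933), -1)) = Mul(-315264, Pow(387533, -1)) = Mul(-315264, Rational(1, 387533)) = Rational(-315264, 387533)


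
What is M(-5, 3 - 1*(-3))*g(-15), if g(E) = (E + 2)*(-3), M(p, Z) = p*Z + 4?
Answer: -1014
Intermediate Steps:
M(p, Z) = 4 + Z*p (M(p, Z) = Z*p + 4 = 4 + Z*p)
g(E) = -6 - 3*E (g(E) = (2 + E)*(-3) = -6 - 3*E)
M(-5, 3 - 1*(-3))*g(-15) = (4 + (3 - 1*(-3))*(-5))*(-6 - 3*(-15)) = (4 + (3 + 3)*(-5))*(-6 + 45) = (4 + 6*(-5))*39 = (4 - 30)*39 = -26*39 = -1014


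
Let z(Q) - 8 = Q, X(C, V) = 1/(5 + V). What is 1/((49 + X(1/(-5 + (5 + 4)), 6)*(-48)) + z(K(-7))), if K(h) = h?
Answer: 11/502 ≈ 0.021912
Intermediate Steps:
z(Q) = 8 + Q
1/((49 + X(1/(-5 + (5 + 4)), 6)*(-48)) + z(K(-7))) = 1/((49 - 48/(5 + 6)) + (8 - 7)) = 1/((49 - 48/11) + 1) = 1/(491/11 + 1) = 1/(502/11) = 11/502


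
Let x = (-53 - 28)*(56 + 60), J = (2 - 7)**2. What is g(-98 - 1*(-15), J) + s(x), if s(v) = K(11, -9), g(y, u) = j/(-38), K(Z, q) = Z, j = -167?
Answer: 585/38 ≈ 15.395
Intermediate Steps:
J = 25 (J = (-5)**2 = 25)
g(y, u) = 167/38 (g(y, u) = -167/(-38) = -167*(-1/38) = 167/38)
x = -9396 (x = -81*116 = -9396)
s(v) = 11
g(-98 - 1*(-15), J) + s(x) = 167/38 + 11 = 585/38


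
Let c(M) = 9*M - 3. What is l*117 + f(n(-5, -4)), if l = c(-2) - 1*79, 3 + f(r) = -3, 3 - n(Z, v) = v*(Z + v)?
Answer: -11706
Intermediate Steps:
c(M) = -3 + 9*M
n(Z, v) = 3 - v*(Z + v)
f(r) = -6 (f(r) = -3 - 3 = -6)
l = -100 (l = (-3 + 9*(-2)) - 1*79 = (-3 - 18) - 79 = -21 - 79 = -100)
l*117 + f(n(-5, -4)) = -100*117 - 6 = -11700 - 6 = -11706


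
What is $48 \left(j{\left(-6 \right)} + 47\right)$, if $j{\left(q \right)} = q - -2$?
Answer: $2064$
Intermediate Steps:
$j{\left(q \right)} = 2 + q$ ($j{\left(q \right)} = q + 2 = 2 + q$)
$48 \left(j{\left(-6 \right)} + 47\right) = 48 \left(\left(2 - 6\right) + 47\right) = 48 \left(-4 + 47\right) = 48 \cdot 43 = 2064$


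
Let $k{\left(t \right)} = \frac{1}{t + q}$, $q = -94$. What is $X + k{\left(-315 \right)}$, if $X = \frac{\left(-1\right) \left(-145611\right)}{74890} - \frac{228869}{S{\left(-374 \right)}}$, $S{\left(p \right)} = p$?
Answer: $\frac{1758126320514}{2863905935} \approx 613.89$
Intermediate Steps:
$X = \frac{4298614481}{7002215}$ ($X = \frac{\left(-1\right) \left(-145611\right)}{74890} - \frac{228869}{-374} = 145611 \cdot \frac{1}{74890} - - \frac{228869}{374} = \frac{145611}{74890} + \frac{228869}{374} = \frac{4298614481}{7002215} \approx 613.89$)
$k{\left(t \right)} = \frac{1}{-94 + t}$ ($k{\left(t \right)} = \frac{1}{t - 94} = \frac{1}{-94 + t}$)
$X + k{\left(-315 \right)} = \frac{4298614481}{7002215} + \frac{1}{-94 - 315} = \frac{4298614481}{7002215} + \frac{1}{-409} = \frac{4298614481}{7002215} - \frac{1}{409} = \frac{1758126320514}{2863905935}$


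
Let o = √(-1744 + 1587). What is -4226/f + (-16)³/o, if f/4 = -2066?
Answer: 2113/4132 + 4096*I*√157/157 ≈ 0.51137 + 326.9*I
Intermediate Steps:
f = -8264 (f = 4*(-2066) = -8264)
o = I*√157 (o = √(-157) = I*√157 ≈ 12.53*I)
-4226/f + (-16)³/o = -4226/(-8264) + (-16)³/((I*√157)) = -4226*(-1/8264) - (-4096)*I*√157/157 = 2113/4132 + 4096*I*√157/157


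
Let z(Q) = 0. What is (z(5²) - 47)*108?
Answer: -5076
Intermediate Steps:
(z(5²) - 47)*108 = (0 - 47)*108 = -47*108 = -5076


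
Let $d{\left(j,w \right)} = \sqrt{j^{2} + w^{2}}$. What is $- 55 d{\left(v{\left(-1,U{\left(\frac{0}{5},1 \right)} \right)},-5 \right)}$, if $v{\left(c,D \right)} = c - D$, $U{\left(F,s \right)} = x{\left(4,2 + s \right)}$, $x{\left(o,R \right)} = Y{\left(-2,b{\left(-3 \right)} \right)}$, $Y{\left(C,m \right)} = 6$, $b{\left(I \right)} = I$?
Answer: $- 55 \sqrt{74} \approx -473.13$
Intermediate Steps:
$x{\left(o,R \right)} = 6$
$U{\left(F,s \right)} = 6$
$- 55 d{\left(v{\left(-1,U{\left(\frac{0}{5},1 \right)} \right)},-5 \right)} = - 55 \sqrt{\left(-1 - 6\right)^{2} + \left(-5\right)^{2}} = - 55 \sqrt{\left(-1 - 6\right)^{2} + 25} = - 55 \sqrt{\left(-7\right)^{2} + 25} = - 55 \sqrt{49 + 25} = - 55 \sqrt{74}$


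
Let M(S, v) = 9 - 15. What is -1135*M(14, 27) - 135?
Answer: 6675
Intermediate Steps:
M(S, v) = -6
-1135*M(14, 27) - 135 = -1135*(-6) - 135 = 6810 - 135 = 6675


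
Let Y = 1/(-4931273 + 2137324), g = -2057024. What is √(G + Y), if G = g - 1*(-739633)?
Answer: 2*I*√2570938272819754985/2793949 ≈ 1147.8*I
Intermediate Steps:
Y = -1/2793949 (Y = 1/(-2793949) = -1/2793949 ≈ -3.5792e-7)
G = -1317391 (G = -2057024 - 1*(-739633) = -2057024 + 739633 = -1317391)
√(G + Y) = √(-1317391 - 1/2793949) = √(-3680723267060/2793949) = 2*I*√2570938272819754985/2793949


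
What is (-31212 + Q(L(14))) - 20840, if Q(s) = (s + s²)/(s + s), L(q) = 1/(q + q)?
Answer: -2914883/56 ≈ -52052.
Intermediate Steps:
L(q) = 1/(2*q)
Q(s) = (s + s²)/(2*s) (Q(s) = (s + s²)/((2*s)) = (s + s²)*(1/(2*s)) = (s + s²)/(2*s))
(-31212 + Q(L(14))) - 20840 = (-31212 + (½ + ((½)/14)/2)) - 20840 = (-31212 + (½ + ((½)*(1/14))/2)) - 20840 = (-31212 + (½ + (½)*(1/28))) - 20840 = (-31212 + (½ + 1/56)) - 20840 = (-31212 + 29/56) - 20840 = -1747843/56 - 20840 = -2914883/56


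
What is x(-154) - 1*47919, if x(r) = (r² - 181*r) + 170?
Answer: 3841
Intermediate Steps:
x(r) = 170 + r² - 181*r
x(-154) - 1*47919 = (170 + (-154)² - 181*(-154)) - 1*47919 = (170 + 23716 + 27874) - 47919 = 51760 - 47919 = 3841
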